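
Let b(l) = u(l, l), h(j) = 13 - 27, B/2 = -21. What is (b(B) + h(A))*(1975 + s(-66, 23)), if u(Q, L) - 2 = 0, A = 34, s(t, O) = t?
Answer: -22908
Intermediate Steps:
u(Q, L) = 2 (u(Q, L) = 2 + 0 = 2)
B = -42 (B = 2*(-21) = -42)
h(j) = -14
b(l) = 2
(b(B) + h(A))*(1975 + s(-66, 23)) = (2 - 14)*(1975 - 66) = -12*1909 = -22908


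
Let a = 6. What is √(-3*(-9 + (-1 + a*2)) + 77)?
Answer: √71 ≈ 8.4261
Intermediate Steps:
√(-3*(-9 + (-1 + a*2)) + 77) = √(-3*(-9 + (-1 + 6*2)) + 77) = √(-3*(-9 + (-1 + 12)) + 77) = √(-3*(-9 + 11) + 77) = √(-3*2 + 77) = √(-6 + 77) = √71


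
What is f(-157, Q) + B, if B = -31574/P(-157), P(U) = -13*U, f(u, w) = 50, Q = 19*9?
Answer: 70476/2041 ≈ 34.530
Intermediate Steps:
Q = 171
B = -31574/2041 (B = -31574/((-13*(-157))) = -31574/2041 ≈ -15.470)
f(-157, Q) + B = 50 - 31574/2041 = 70476/2041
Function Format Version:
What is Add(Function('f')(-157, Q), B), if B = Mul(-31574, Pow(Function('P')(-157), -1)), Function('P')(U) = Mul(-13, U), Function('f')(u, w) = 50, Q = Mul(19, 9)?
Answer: Rational(70476, 2041) ≈ 34.530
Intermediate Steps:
Q = 171
B = Rational(-31574, 2041) (B = Mul(-31574, Pow(Mul(-13, -157), -1)) = Mul(-31574, Pow(2041, -1)) = Mul(-31574, Rational(1, 2041)) = Rational(-31574, 2041) ≈ -15.470)
Add(Function('f')(-157, Q), B) = Add(50, Rational(-31574, 2041)) = Rational(70476, 2041)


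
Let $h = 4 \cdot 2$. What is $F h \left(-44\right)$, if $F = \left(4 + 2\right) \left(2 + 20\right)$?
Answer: $-46464$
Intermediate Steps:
$F = 132$ ($F = 6 \cdot 22 = 132$)
$h = 8$
$F h \left(-44\right) = 132 \cdot 8 \left(-44\right) = 1056 \left(-44\right) = -46464$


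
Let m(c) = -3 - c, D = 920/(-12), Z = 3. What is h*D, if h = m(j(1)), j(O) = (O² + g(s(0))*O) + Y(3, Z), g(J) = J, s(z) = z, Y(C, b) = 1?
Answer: 1150/3 ≈ 383.33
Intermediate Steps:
D = -230/3 (D = 920*(-1/12) = -230/3 ≈ -76.667)
j(O) = 1 + O² (j(O) = (O² + 0*O) + 1 = (O² + 0) + 1 = O² + 1 = 1 + O²)
h = -5 (h = -3 - (1 + 1²) = -3 - (1 + 1) = -3 - 1*2 = -3 - 2 = -5)
h*D = -5*(-230/3) = 1150/3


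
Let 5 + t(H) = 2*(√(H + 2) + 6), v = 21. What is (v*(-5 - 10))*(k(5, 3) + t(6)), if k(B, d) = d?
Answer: -3150 - 1260*√2 ≈ -4931.9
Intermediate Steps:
t(H) = 7 + 2*√(2 + H) (t(H) = -5 + 2*(√(H + 2) + 6) = -5 + 2*(√(2 + H) + 6) = -5 + 2*(6 + √(2 + H)) = -5 + (12 + 2*√(2 + H)) = 7 + 2*√(2 + H))
(v*(-5 - 10))*(k(5, 3) + t(6)) = (21*(-5 - 10))*(3 + (7 + 2*√(2 + 6))) = (21*(-15))*(3 + (7 + 2*√8)) = -315*(3 + (7 + 2*(2*√2))) = -315*(3 + (7 + 4*√2)) = -315*(10 + 4*√2) = -3150 - 1260*√2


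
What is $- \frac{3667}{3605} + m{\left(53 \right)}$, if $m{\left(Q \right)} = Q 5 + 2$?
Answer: $\frac{958868}{3605} \approx 265.98$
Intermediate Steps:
$m{\left(Q \right)} = 2 + 5 Q$ ($m{\left(Q \right)} = 5 Q + 2 = 2 + 5 Q$)
$- \frac{3667}{3605} + m{\left(53 \right)} = - \frac{3667}{3605} + \left(2 + 5 \cdot 53\right) = \left(-3667\right) \frac{1}{3605} + \left(2 + 265\right) = - \frac{3667}{3605} + 267 = \frac{958868}{3605}$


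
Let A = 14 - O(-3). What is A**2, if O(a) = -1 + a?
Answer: 324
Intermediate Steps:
A = 18 (A = 14 - (-1 - 3) = 14 - 1*(-4) = 14 + 4 = 18)
A**2 = 18**2 = 324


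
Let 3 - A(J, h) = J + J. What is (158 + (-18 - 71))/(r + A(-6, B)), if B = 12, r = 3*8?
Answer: 23/13 ≈ 1.7692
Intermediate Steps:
r = 24
A(J, h) = 3 - 2*J (A(J, h) = 3 - (J + J) = 3 - 2*J)
(158 + (-18 - 71))/(r + A(-6, B)) = (158 + (-18 - 71))/(24 + (3 - 2*(-6))) = (158 - 89)/(24 + (3 + 12)) = 69/(24 + 15) = 69/39 = (1/39)*69 = 23/13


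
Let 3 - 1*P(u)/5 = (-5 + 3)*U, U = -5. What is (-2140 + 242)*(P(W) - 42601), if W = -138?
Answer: 80923128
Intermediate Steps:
P(u) = -35 (P(u) = 15 - 5*(-5 + 3)*(-5) = 15 - (-10)*(-5) = 15 - 5*10 = 15 - 50 = -35)
(-2140 + 242)*(P(W) - 42601) = (-2140 + 242)*(-35 - 42601) = -1898*(-42636) = 80923128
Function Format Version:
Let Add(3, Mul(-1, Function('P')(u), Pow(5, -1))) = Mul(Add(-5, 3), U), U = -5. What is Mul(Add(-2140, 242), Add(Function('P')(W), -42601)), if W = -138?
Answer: 80923128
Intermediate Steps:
Function('P')(u) = -35 (Function('P')(u) = Add(15, Mul(-5, Mul(Add(-5, 3), -5))) = Add(15, Mul(-5, Mul(-2, -5))) = Add(15, Mul(-5, 10)) = Add(15, -50) = -35)
Mul(Add(-2140, 242), Add(Function('P')(W), -42601)) = Mul(Add(-2140, 242), Add(-35, -42601)) = Mul(-1898, -42636) = 80923128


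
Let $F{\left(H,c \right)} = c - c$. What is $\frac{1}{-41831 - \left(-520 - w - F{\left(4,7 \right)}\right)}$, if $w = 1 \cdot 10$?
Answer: $- \frac{1}{41301} \approx -2.4212 \cdot 10^{-5}$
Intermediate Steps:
$w = 10$
$F{\left(H,c \right)} = 0$
$\frac{1}{-41831 - \left(-520 - w - F{\left(4,7 \right)}\right)} = \frac{1}{-41831 + \left(\left(\left(\left(0 + 10\right) + 20 \left(-50\right)\right) + 26510\right) - 24990\right)} = \frac{1}{-41831 + \left(\left(\left(10 - 1000\right) + 26510\right) - 24990\right)} = \frac{1}{-41831 + \left(\left(-990 + 26510\right) - 24990\right)} = \frac{1}{-41831 + \left(25520 - 24990\right)} = \frac{1}{-41831 + 530} = \frac{1}{-41301} = - \frac{1}{41301}$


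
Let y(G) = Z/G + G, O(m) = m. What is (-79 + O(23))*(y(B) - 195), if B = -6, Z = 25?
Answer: 34468/3 ≈ 11489.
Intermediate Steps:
y(G) = G + 25/G (y(G) = 25/G + G = G + 25/G)
(-79 + O(23))*(y(B) - 195) = (-79 + 23)*((-6 + 25/(-6)) - 195) = -56*((-6 + 25*(-1/6)) - 195) = -56*((-6 - 25/6) - 195) = -56*(-61/6 - 195) = -56*(-1231/6) = 34468/3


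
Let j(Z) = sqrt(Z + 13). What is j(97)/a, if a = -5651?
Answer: -sqrt(110)/5651 ≈ -0.0018560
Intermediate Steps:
j(Z) = sqrt(13 + Z)
j(97)/a = sqrt(13 + 97)/(-5651) = sqrt(110)*(-1/5651) = -sqrt(110)/5651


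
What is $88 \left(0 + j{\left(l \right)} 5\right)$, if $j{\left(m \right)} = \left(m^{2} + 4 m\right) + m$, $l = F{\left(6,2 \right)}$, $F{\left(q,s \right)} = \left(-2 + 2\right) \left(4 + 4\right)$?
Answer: $0$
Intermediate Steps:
$F{\left(q,s \right)} = 0$ ($F{\left(q,s \right)} = 0 \cdot 8 = 0$)
$l = 0$
$j{\left(m \right)} = m^{2} + 5 m$
$88 \left(0 + j{\left(l \right)} 5\right) = 88 \left(0 + 0 \left(5 + 0\right) 5\right) = 88 \left(0 + 0 \cdot 5 \cdot 5\right) = 88 \left(0 + 0 \cdot 5\right) = 88 \left(0 + 0\right) = 88 \cdot 0 = 0$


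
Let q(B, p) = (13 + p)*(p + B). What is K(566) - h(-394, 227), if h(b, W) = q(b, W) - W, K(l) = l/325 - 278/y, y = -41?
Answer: 537204331/13325 ≈ 40316.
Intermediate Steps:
q(B, p) = (13 + p)*(B + p)
K(l) = 278/41 + l/325 (K(l) = l/325 - 278/(-41) = l*(1/325) - 278*(-1/41) = l/325 + 278/41 = 278/41 + l/325)
h(b, W) = W² + 12*W + 13*b + W*b (h(b, W) = (W² + 13*b + 13*W + b*W) - W = (W² + 13*b + 13*W + W*b) - W = (W² + 13*W + 13*b + W*b) - W = W² + 12*W + 13*b + W*b)
K(566) - h(-394, 227) = (278/41 + (1/325)*566) - (227² + 12*227 + 13*(-394) + 227*(-394)) = (278/41 + 566/325) - (51529 + 2724 - 5122 - 89438) = 113556/13325 - 1*(-40307) = 113556/13325 + 40307 = 537204331/13325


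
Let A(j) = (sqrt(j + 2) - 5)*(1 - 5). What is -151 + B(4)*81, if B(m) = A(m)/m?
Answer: 254 - 81*sqrt(6) ≈ 55.591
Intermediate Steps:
A(j) = 20 - 4*sqrt(2 + j) (A(j) = (sqrt(2 + j) - 5)*(-4) = (-5 + sqrt(2 + j))*(-4) = 20 - 4*sqrt(2 + j))
B(m) = (20 - 4*sqrt(2 + m))/m
-151 + B(4)*81 = -151 + (4*(5 - sqrt(2 + 4))/4)*81 = -151 + (4*(1/4)*(5 - sqrt(6)))*81 = -151 + (5 - sqrt(6))*81 = -151 + (405 - 81*sqrt(6)) = 254 - 81*sqrt(6)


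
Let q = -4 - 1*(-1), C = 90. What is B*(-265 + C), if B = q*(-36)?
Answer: -18900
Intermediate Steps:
q = -3 (q = -4 + 1 = -3)
B = 108 (B = -3*(-36) = 108)
B*(-265 + C) = 108*(-265 + 90) = 108*(-175) = -18900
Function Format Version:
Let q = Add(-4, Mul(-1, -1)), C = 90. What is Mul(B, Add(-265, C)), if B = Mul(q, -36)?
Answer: -18900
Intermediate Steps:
q = -3 (q = Add(-4, 1) = -3)
B = 108 (B = Mul(-3, -36) = 108)
Mul(B, Add(-265, C)) = Mul(108, Add(-265, 90)) = Mul(108, -175) = -18900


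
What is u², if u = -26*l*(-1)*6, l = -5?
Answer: 608400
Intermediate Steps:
u = -780 (u = -26*(-5*(-1))*6 = -130*6 = -26*30 = -780)
u² = (-780)² = 608400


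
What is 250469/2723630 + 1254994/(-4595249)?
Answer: -55296875279/305262391070 ≈ -0.18115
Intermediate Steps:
250469/2723630 + 1254994/(-4595249) = 250469*(1/2723630) + 1254994*(-1/4595249) = 6109/66430 - 1254994/4595249 = -55296875279/305262391070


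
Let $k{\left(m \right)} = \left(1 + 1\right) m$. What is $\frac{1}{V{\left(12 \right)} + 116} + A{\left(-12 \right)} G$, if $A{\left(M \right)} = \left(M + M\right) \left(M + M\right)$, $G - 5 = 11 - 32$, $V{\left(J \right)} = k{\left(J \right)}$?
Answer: $- \frac{1290239}{140} \approx -9216.0$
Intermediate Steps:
$k{\left(m \right)} = 2 m$
$V{\left(J \right)} = 2 J$
$G = -16$ ($G = 5 + \left(11 - 32\right) = 5 - 21 = -16$)
$A{\left(M \right)} = 4 M^{2}$ ($A{\left(M \right)} = 2 M 2 M = 4 M^{2}$)
$\frac{1}{V{\left(12 \right)} + 116} + A{\left(-12 \right)} G = \frac{1}{2 \cdot 12 + 116} + 4 \left(-12\right)^{2} \left(-16\right) = \frac{1}{24 + 116} + 4 \cdot 144 \left(-16\right) = \frac{1}{140} + 576 \left(-16\right) = \frac{1}{140} - 9216 = - \frac{1290239}{140}$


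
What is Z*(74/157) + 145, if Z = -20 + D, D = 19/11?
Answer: 235541/1727 ≈ 136.39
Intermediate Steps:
D = 19/11 (D = 19*(1/11) = 19/11 ≈ 1.7273)
Z = -201/11 (Z = -20 + 19/11 = -201/11 ≈ -18.273)
Z*(74/157) + 145 = -14874/(11*157) + 145 = -201/11*74/157 + 145 = -14874/1727 + 145 = 235541/1727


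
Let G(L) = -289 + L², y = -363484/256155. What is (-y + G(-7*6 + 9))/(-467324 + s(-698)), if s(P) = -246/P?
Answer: -71645331916/41777843840715 ≈ -0.0017149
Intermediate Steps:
y = -363484/256155 (y = -363484*1/256155 = -363484/256155 ≈ -1.4190)
(-y + G(-7*6 + 9))/(-467324 + s(-698)) = (-1*(-363484/256155) + (-289 + (-7*6 + 9)²))/(-467324 - 246/(-698)) = (363484/256155 + (-289 + (-42 + 9)²))/(-467324 - 246*(-1/698)) = (363484/256155 + (-289 + (-33)²))/(-467324 + 123/349) = (363484/256155 + (-289 + 1089))/(-163095953/349) = (363484/256155 + 800)*(-349/163095953) = (205287484/256155)*(-349/163095953) = -71645331916/41777843840715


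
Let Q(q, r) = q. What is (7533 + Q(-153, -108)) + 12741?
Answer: 20121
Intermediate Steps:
(7533 + Q(-153, -108)) + 12741 = (7533 - 153) + 12741 = 7380 + 12741 = 20121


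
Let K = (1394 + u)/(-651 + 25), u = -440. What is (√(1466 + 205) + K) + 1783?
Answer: 557602/313 + √1671 ≈ 1822.4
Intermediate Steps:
K = -477/313 (K = (1394 - 440)/(-651 + 25) = 954/(-626) = 954*(-1/626) = -477/313 ≈ -1.5240)
(√(1466 + 205) + K) + 1783 = (√(1466 + 205) - 477/313) + 1783 = (√1671 - 477/313) + 1783 = (-477/313 + √1671) + 1783 = 557602/313 + √1671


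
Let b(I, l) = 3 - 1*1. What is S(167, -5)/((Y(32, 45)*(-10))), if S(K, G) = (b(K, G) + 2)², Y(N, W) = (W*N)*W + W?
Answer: -8/324225 ≈ -2.4674e-5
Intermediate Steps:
b(I, l) = 2 (b(I, l) = 3 - 1 = 2)
Y(N, W) = W + N*W² (Y(N, W) = (N*W)*W + W = N*W² + W = W + N*W²)
S(K, G) = 16 (S(K, G) = (2 + 2)² = 4² = 16)
S(167, -5)/((Y(32, 45)*(-10))) = 16/(((45*(1 + 32*45))*(-10))) = 16/(((45*(1 + 1440))*(-10))) = 16/(((45*1441)*(-10))) = 16/((64845*(-10))) = 16/(-648450) = 16*(-1/648450) = -8/324225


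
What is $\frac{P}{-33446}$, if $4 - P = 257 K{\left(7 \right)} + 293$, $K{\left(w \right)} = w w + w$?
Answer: $\frac{14681}{33446} \approx 0.43895$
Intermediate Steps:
$K{\left(w \right)} = w + w^{2}$ ($K{\left(w \right)} = w^{2} + w = w + w^{2}$)
$P = -14681$ ($P = 4 - \left(257 \cdot 7 \left(1 + 7\right) + 293\right) = 4 - \left(257 \cdot 7 \cdot 8 + 293\right) = 4 - \left(257 \cdot 56 + 293\right) = 4 - \left(14392 + 293\right) = 4 - 14685 = -14681$)
$\frac{P}{-33446} = - \frac{14681}{-33446} = \left(-14681\right) \left(- \frac{1}{33446}\right) = \frac{14681}{33446}$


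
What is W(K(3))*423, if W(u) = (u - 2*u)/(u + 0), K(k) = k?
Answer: -423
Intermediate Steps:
W(u) = -1 (W(u) = (-u)/u = -1)
W(K(3))*423 = -1*423 = -423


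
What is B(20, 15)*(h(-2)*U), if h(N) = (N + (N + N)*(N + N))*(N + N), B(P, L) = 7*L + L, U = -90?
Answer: 604800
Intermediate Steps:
B(P, L) = 8*L
h(N) = 2*N*(N + 4*N²) (h(N) = (N + (2*N)*(2*N))*(2*N) = (N + 4*N²)*(2*N) = 2*N*(N + 4*N²))
B(20, 15)*(h(-2)*U) = (8*15)*(((-2)²*(2 + 8*(-2)))*(-90)) = 120*((4*(2 - 16))*(-90)) = 120*((4*(-14))*(-90)) = 120*(-56*(-90)) = 120*5040 = 604800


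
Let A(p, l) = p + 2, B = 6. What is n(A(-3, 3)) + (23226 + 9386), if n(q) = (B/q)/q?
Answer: 32618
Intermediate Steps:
A(p, l) = 2 + p
n(q) = 6/q² (n(q) = (6/q)/q = 6/q²)
n(A(-3, 3)) + (23226 + 9386) = 6/(2 - 3)² + (23226 + 9386) = 6/(-1)² + 32612 = 6*1 + 32612 = 6 + 32612 = 32618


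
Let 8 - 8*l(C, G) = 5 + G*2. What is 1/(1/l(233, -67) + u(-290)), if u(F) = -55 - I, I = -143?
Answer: 137/12064 ≈ 0.011356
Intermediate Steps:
l(C, G) = 3/8 - G/4 (l(C, G) = 1 - (5 + G*2)/8 = 1 - (5 + 2*G)/8 = 1 + (-5/8 - G/4) = 3/8 - G/4)
u(F) = 88 (u(F) = -55 - 1*(-143) = -55 + 143 = 88)
1/(1/l(233, -67) + u(-290)) = 1/(1/(3/8 - ¼*(-67)) + 88) = 1/(1/(3/8 + 67/4) + 88) = 1/(1/(137/8) + 88) = 1/(8/137 + 88) = 1/(12064/137) = 137/12064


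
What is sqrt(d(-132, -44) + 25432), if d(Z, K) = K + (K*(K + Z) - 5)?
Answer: sqrt(33127) ≈ 182.01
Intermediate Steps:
d(Z, K) = -5 + K + K*(K + Z) (d(Z, K) = K + (-5 + K*(K + Z)) = -5 + K + K*(K + Z))
sqrt(d(-132, -44) + 25432) = sqrt((-5 - 44 + (-44)**2 - 44*(-132)) + 25432) = sqrt((-5 - 44 + 1936 + 5808) + 25432) = sqrt(7695 + 25432) = sqrt(33127)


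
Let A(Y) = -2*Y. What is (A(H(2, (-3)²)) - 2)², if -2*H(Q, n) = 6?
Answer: 16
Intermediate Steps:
H(Q, n) = -3 (H(Q, n) = -½*6 = -3)
(A(H(2, (-3)²)) - 2)² = (-2*(-3) - 2)² = (6 - 2)² = 4² = 16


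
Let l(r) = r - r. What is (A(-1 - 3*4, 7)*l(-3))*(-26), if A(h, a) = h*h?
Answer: 0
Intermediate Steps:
l(r) = 0
A(h, a) = h²
(A(-1 - 3*4, 7)*l(-3))*(-26) = ((-1 - 3*4)²*0)*(-26) = ((-1 - 12)²*0)*(-26) = ((-13)²*0)*(-26) = (169*0)*(-26) = 0*(-26) = 0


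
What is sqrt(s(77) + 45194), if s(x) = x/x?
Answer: sqrt(45195) ≈ 212.59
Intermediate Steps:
s(x) = 1
sqrt(s(77) + 45194) = sqrt(1 + 45194) = sqrt(45195)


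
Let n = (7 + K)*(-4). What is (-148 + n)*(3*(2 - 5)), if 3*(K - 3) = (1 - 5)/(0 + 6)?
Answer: 1684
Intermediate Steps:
K = 25/9 (K = 3 + ((1 - 5)/(0 + 6))/3 = 3 + (-4/6)/3 = 3 + (-4*1/6)/3 = 3 + (1/3)*(-2/3) = 3 - 2/9 = 25/9 ≈ 2.7778)
n = -352/9 (n = (7 + 25/9)*(-4) = (88/9)*(-4) = -352/9 ≈ -39.111)
(-148 + n)*(3*(2 - 5)) = (-148 - 352/9)*(3*(2 - 5)) = -1684*(-3)/3 = -1684/9*(-9) = 1684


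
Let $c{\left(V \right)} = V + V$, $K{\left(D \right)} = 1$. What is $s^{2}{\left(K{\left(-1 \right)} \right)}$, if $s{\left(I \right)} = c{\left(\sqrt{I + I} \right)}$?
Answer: $8$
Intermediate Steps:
$c{\left(V \right)} = 2 V$
$s{\left(I \right)} = 2 \sqrt{2} \sqrt{I}$ ($s{\left(I \right)} = 2 \sqrt{I + I} = 2 \sqrt{2 I} = 2 \sqrt{2} \sqrt{I}$)
$s^{2}{\left(K{\left(-1 \right)} \right)} = \left(2 \sqrt{2} \sqrt{1}\right)^{2} = \left(2 \sqrt{2} \cdot 1\right)^{2} = \left(2 \sqrt{2}\right)^{2} = 8$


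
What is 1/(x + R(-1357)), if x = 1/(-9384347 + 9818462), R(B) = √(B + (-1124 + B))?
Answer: 434115/723293487917551 - 188455833225*I*√3838/723293487917551 ≈ 6.0019e-10 - 0.016142*I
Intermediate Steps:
R(B) = √(-1124 + 2*B)
x = 1/434115 ≈ 2.3035e-6
1/(x + R(-1357)) = 1/(1/434115 + √(-1124 + 2*(-1357))) = 1/(1/434115 + √(-1124 - 2714)) = 1/(1/434115 + √(-3838)) = 1/(1/434115 + I*√3838)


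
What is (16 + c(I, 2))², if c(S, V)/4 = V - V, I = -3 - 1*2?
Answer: 256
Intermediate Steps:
I = -5 (I = -3 - 2 = -5)
c(S, V) = 0 (c(S, V) = 4*(V - V) = 4*0 = 0)
(16 + c(I, 2))² = (16 + 0)² = 16² = 256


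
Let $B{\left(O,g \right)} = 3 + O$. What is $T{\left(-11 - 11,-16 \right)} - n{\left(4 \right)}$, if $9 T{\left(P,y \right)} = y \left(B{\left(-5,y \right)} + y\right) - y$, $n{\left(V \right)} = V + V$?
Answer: $\frac{232}{9} \approx 25.778$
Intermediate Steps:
$n{\left(V \right)} = 2 V$
$T{\left(P,y \right)} = - \frac{y}{9} + \frac{y \left(-2 + y\right)}{9}$ ($T{\left(P,y \right)} = \frac{y \left(\left(3 - 5\right) + y\right) - y}{9} = \frac{y \left(-2 + y\right) - y}{9} = \frac{- y + y \left(-2 + y\right)}{9} = - \frac{y}{9} + \frac{y \left(-2 + y\right)}{9}$)
$T{\left(-11 - 11,-16 \right)} - n{\left(4 \right)} = \frac{1}{9} \left(-16\right) \left(-3 - 16\right) - 2 \cdot 4 = \frac{1}{9} \left(-16\right) \left(-19\right) - 8 = \frac{304}{9} - 8 = \frac{232}{9}$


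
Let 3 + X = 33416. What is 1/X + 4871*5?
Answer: 813773616/33413 ≈ 24355.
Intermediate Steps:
X = 33413 (X = -3 + 33416 = 33413)
1/X + 4871*5 = 1/33413 + 4871*5 = 1/33413 + 24355 = 813773616/33413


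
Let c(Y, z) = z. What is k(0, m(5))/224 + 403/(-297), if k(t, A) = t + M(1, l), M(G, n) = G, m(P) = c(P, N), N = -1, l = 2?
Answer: -89975/66528 ≈ -1.3524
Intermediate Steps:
m(P) = -1
k(t, A) = 1 + t (k(t, A) = t + 1 = 1 + t)
k(0, m(5))/224 + 403/(-297) = (1 + 0)/224 + 403/(-297) = 1*(1/224) + 403*(-1/297) = 1/224 - 403/297 = -89975/66528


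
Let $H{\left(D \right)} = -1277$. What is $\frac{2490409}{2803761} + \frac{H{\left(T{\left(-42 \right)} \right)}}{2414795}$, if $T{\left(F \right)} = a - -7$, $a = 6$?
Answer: $\frac{6010246798358}{6770508043995} \approx 0.88771$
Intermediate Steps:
$T{\left(F \right)} = 13$ ($T{\left(F \right)} = 6 - -7 = 6 + 7 = 13$)
$\frac{2490409}{2803761} + \frac{H{\left(T{\left(-42 \right)} \right)}}{2414795} = \frac{2490409}{2803761} - \frac{1277}{2414795} = \frac{6010246798358}{6770508043995}$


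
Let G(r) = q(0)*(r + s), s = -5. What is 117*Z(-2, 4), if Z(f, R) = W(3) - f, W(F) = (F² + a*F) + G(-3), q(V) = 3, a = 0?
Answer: -1521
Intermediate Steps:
G(r) = -15 + 3*r (G(r) = 3*(r - 5) = 3*(-5 + r) = -15 + 3*r)
W(F) = -24 + F² (W(F) = (F² + 0*F) + (-15 + 3*(-3)) = (F² + 0) + (-15 - 9) = F² - 24 = -24 + F²)
Z(f, R) = -15 - f (Z(f, R) = (-24 + 3²) - f = (-24 + 9) - f = -15 - f)
117*Z(-2, 4) = 117*(-15 - 1*(-2)) = 117*(-15 + 2) = 117*(-13) = -1521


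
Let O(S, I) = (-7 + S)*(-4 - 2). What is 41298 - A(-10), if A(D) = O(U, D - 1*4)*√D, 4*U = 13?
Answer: 41298 - 45*I*√10/2 ≈ 41298.0 - 71.151*I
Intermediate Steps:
U = 13/4 (U = (¼)*13 = 13/4 ≈ 3.2500)
O(S, I) = 42 - 6*S (O(S, I) = (-7 + S)*(-6) = 42 - 6*S)
A(D) = 45*√D/2 (A(D) = (42 - 6*13/4)*√D = (42 - 39/2)*√D = 45*√D/2)
41298 - A(-10) = 41298 - 45*√(-10)/2 = 41298 - 45*I*√10/2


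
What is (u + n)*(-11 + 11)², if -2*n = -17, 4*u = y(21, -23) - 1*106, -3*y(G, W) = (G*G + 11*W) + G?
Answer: 0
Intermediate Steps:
y(G, W) = -11*W/3 - G/3 - G²/3 (y(G, W) = -((G*G + 11*W) + G)/3 = -((G² + 11*W) + G)/3 = -(G + G² + 11*W)/3 = -11*W/3 - G/3 - G²/3)
u = -527/12 (u = ((-11/3*(-23) - ⅓*21 - ⅓*21²) - 1*106)/4 = ((253/3 - 7 - ⅓*441) - 106)/4 = ((253/3 - 7 - 147) - 106)/4 = (-209/3 - 106)/4 = (¼)*(-527/3) = -527/12 ≈ -43.917)
n = 17/2 (n = -½*(-17) = 17/2 ≈ 8.5000)
(u + n)*(-11 + 11)² = (-527/12 + 17/2)*(-11 + 11)² = -425/12*0² = -425/12*0 = 0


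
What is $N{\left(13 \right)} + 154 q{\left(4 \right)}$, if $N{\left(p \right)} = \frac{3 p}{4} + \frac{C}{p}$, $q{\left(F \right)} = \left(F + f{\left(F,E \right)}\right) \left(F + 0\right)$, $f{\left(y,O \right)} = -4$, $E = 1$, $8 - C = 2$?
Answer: $\frac{531}{52} \approx 10.212$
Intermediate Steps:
$C = 6$ ($C = 8 - 2 = 6$)
$q{\left(F \right)} = F \left(-4 + F\right)$ ($q{\left(F \right)} = \left(F - 4\right) \left(F + 0\right) = \left(-4 + F\right) F = F \left(-4 + F\right)$)
$N{\left(p \right)} = \frac{6}{p} + \frac{3 p}{4}$ ($N{\left(p \right)} = \frac{3 p}{4} + \frac{6}{p} = \frac{6}{p} + \frac{3 p}{4}$)
$N{\left(13 \right)} + 154 q{\left(4 \right)} = \left(\frac{6}{13} + \frac{3}{4} \cdot 13\right) + 154 \cdot 4 \left(-4 + 4\right) = \left(6 \cdot \frac{1}{13} + \frac{39}{4}\right) + 154 \cdot 4 \cdot 0 = \left(\frac{6}{13} + \frac{39}{4}\right) + 154 \cdot 0 = \frac{531}{52} + 0 = \frac{531}{52}$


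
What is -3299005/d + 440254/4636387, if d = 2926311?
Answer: -14007143771941/13567510278357 ≈ -1.0324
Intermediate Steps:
-3299005/d + 440254/4636387 = -3299005/2926311 + 440254/4636387 = -14007143771941/13567510278357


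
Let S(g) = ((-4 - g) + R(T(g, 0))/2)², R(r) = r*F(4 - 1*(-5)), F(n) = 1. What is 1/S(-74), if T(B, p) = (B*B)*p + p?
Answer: 1/4900 ≈ 0.00020408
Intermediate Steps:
T(B, p) = p + p*B² (T(B, p) = B²*p + p = p*B² + p = p + p*B²)
R(r) = r (R(r) = r*1 = r)
S(g) = (-4 - g)² (S(g) = ((-4 - g) + (0*(1 + g²))/2)² = ((-4 - g) + 0*(½))² = ((-4 - g) + 0)² = (-4 - g)²)
1/S(-74) = 1/((4 - 74)²) = 1/((-70)²) = 1/4900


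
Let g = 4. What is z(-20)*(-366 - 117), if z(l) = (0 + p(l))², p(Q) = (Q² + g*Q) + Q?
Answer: -43470000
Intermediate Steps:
p(Q) = Q² + 5*Q (p(Q) = (Q² + 4*Q) + Q = Q² + 5*Q)
z(l) = l²*(5 + l)² (z(l) = (0 + l*(5 + l))² = (l*(5 + l))² = l²*(5 + l)²)
z(-20)*(-366 - 117) = ((-20)²*(5 - 20)²)*(-366 - 117) = (400*(-15)²)*(-483) = (400*225)*(-483) = 90000*(-483) = -43470000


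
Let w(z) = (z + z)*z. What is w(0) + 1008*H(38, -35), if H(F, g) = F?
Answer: 38304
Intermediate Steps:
w(z) = 2*z² (w(z) = (2*z)*z = 2*z²)
w(0) + 1008*H(38, -35) = 2*0² + 1008*38 = 2*0 + 38304 = 0 + 38304 = 38304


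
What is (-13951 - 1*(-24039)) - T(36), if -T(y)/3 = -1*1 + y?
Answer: 10193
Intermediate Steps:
T(y) = 3 - 3*y (T(y) = -3*(-1*1 + y) = -3*(-1 + y) = 3 - 3*y)
(-13951 - 1*(-24039)) - T(36) = (-13951 - 1*(-24039)) - (3 - 3*36) = (-13951 + 24039) - (3 - 108) = 10088 - 1*(-105) = 10088 + 105 = 10193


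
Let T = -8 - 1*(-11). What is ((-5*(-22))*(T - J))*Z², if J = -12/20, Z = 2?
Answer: 1584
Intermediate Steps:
T = 3 (T = -8 + 11 = 3)
J = -⅗ (J = -12*1/20 = -⅗ ≈ -0.60000)
((-5*(-22))*(T - J))*Z² = ((-5*(-22))*(3 - 1*(-⅗)))*2² = (110*(3 + ⅗))*4 = (110*(18/5))*4 = 396*4 = 1584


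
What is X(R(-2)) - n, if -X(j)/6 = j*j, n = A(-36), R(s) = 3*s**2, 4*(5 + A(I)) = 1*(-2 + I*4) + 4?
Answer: -1647/2 ≈ -823.50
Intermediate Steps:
A(I) = -9/2 + I (A(I) = -5 + (1*(-2 + I*4) + 4)/4 = -5 + (1*(-2 + 4*I) + 4)/4 = -5 + ((-2 + 4*I) + 4)/4 = -5 + (2 + 4*I)/4 = -5 + (1/2 + I) = -9/2 + I)
n = -81/2 (n = -9/2 - 36 = -81/2 ≈ -40.500)
X(j) = -6*j**2 (X(j) = -6*j*j = -6*j**2)
X(R(-2)) - n = -6*(3*(-2)**2)**2 - 1*(-81/2) = -6*(3*4)**2 + 81/2 = -6*12**2 + 81/2 = -6*144 + 81/2 = -864 + 81/2 = -1647/2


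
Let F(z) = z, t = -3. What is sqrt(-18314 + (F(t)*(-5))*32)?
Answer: I*sqrt(17834) ≈ 133.54*I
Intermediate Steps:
sqrt(-18314 + (F(t)*(-5))*32) = sqrt(-18314 - 3*(-5)*32) = sqrt(-18314 + 15*32) = sqrt(-18314 + 480) = sqrt(-17834) = I*sqrt(17834)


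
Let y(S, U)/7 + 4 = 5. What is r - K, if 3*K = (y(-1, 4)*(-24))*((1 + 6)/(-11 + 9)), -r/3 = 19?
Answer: -253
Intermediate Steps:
r = -57 (r = -3*19 = -57)
y(S, U) = 7 (y(S, U) = -28 + 7*5 = -28 + 35 = 7)
K = 196 (K = ((7*(-24))*((1 + 6)/(-11 + 9)))/3 = (-1176/(-2))/3 = (-1176*(-1)/2)/3 = (-168*(-7/2))/3 = (1/3)*588 = 196)
r - K = -57 - 1*196 = -57 - 196 = -253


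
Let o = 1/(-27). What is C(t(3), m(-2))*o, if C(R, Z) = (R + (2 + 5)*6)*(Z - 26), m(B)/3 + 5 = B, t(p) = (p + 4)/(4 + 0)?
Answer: 8225/108 ≈ 76.157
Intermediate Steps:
t(p) = 1 + p/4 (t(p) = (4 + p)/4 = (4 + p)*(¼) = 1 + p/4)
o = -1/27 ≈ -0.037037
m(B) = -15 + 3*B
C(R, Z) = (-26 + Z)*(42 + R) (C(R, Z) = (R + 7*6)*(-26 + Z) = (R + 42)*(-26 + Z) = (42 + R)*(-26 + Z) = (-26 + Z)*(42 + R))
C(t(3), m(-2))*o = (-1092 - 26*(1 + (¼)*3) + 42*(-15 + 3*(-2)) + (1 + (¼)*3)*(-15 + 3*(-2)))*(-1/27) = (-1092 - 26*(1 + ¾) + 42*(-15 - 6) + (1 + ¾)*(-15 - 6))*(-1/27) = (-1092 - 26*7/4 + 42*(-21) + (7/4)*(-21))*(-1/27) = (-1092 - 91/2 - 882 - 147/4)*(-1/27) = -8225/4*(-1/27) = 8225/108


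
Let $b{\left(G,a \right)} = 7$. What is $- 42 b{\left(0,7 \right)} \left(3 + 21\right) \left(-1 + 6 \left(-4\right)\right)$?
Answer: $176400$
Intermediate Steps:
$- 42 b{\left(0,7 \right)} \left(3 + 21\right) \left(-1 + 6 \left(-4\right)\right) = \left(-42\right) 7 \left(3 + 21\right) \left(-1 + 6 \left(-4\right)\right) = - 294 \cdot 24 \left(-1 - 24\right) = - 294 \cdot 24 \left(-25\right) = \left(-294\right) \left(-600\right) = 176400$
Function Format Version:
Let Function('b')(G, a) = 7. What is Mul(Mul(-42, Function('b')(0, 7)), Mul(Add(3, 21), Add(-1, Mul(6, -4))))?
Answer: 176400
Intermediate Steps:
Mul(Mul(-42, Function('b')(0, 7)), Mul(Add(3, 21), Add(-1, Mul(6, -4)))) = Mul(Mul(-42, 7), Mul(Add(3, 21), Add(-1, Mul(6, -4)))) = Mul(-294, Mul(24, Add(-1, -24))) = Mul(-294, Mul(24, -25)) = Mul(-294, -600) = 176400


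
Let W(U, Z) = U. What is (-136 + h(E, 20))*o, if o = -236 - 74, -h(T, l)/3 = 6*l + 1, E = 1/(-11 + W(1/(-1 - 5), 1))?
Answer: 154690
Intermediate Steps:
E = -6/67 (E = 1/(-11 + 1/(-1 - 5)) = 1/(-11 + 1/(-6)) = 1/(-11 - ⅙) = 1/(-67/6) = -6/67 ≈ -0.089552)
h(T, l) = -3 - 18*l (h(T, l) = -3*(6*l + 1) = -3*(1 + 6*l) = -3 - 18*l)
o = -310
(-136 + h(E, 20))*o = (-136 + (-3 - 18*20))*(-310) = (-136 + (-3 - 360))*(-310) = (-136 - 363)*(-310) = -499*(-310) = 154690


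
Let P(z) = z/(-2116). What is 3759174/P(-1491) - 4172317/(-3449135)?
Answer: 9145282563061829/1714220095 ≈ 5.3350e+6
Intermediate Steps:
P(z) = -z/2116 (P(z) = z*(-1/2116) = -z/2116)
3759174/P(-1491) - 4172317/(-3449135) = 3759174/((-1/2116*(-1491))) - 4172317/(-3449135) = 3759174/(1491/2116) - 4172317*(-1/3449135) = 3759174*(2116/1491) + 4172317/3449135 = 2651470728/497 + 4172317/3449135 = 9145282563061829/1714220095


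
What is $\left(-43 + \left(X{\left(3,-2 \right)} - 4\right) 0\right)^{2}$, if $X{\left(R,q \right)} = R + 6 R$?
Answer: $1849$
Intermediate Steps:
$X{\left(R,q \right)} = 7 R$
$\left(-43 + \left(X{\left(3,-2 \right)} - 4\right) 0\right)^{2} = \left(-43 + \left(7 \cdot 3 - 4\right) 0\right)^{2} = \left(-43 + \left(21 - 4\right) 0\right)^{2} = \left(-43 + 17 \cdot 0\right)^{2} = \left(-43 + 0\right)^{2} = \left(-43\right)^{2} = 1849$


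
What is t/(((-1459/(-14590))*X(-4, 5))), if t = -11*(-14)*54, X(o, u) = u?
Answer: 16632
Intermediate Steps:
t = 8316 (t = 154*54 = 8316)
t/(((-1459/(-14590))*X(-4, 5))) = 8316/((-1459/(-14590)*5)) = 8316/((-1459*(-1/14590)*5)) = 8316/(((⅒)*5)) = 8316/(½) = 8316*2 = 16632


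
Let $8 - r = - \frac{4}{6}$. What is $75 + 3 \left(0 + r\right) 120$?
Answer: $3195$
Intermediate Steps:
$r = \frac{26}{3}$ ($r = 8 - - \frac{4}{6} = 8 - \left(-4\right) \frac{1}{6} = 8 - - \frac{2}{3} = 8 + \frac{2}{3} = \frac{26}{3} \approx 8.6667$)
$75 + 3 \left(0 + r\right) 120 = 75 + 3 \left(0 + \frac{26}{3}\right) 120 = 75 + 3 \cdot \frac{26}{3} \cdot 120 = 75 + 26 \cdot 120 = 75 + 3120 = 3195$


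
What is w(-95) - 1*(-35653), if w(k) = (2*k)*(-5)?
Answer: 36603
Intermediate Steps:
w(k) = -10*k
w(-95) - 1*(-35653) = -10*(-95) - 1*(-35653) = 950 + 35653 = 36603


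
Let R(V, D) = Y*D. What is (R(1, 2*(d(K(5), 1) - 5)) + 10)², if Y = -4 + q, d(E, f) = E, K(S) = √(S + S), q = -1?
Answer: 4600 - 1200*√10 ≈ 805.27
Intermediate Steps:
K(S) = √2*√S (K(S) = √(2*S) = √2*√S)
Y = -5 (Y = -4 - 1 = -5)
R(V, D) = -5*D
(R(1, 2*(d(K(5), 1) - 5)) + 10)² = (-10*(√2*√5 - 5) + 10)² = (-10*(√10 - 5) + 10)² = (-10*(-5 + √10) + 10)² = (-5*(-10 + 2*√10) + 10)² = ((50 - 10*√10) + 10)² = (60 - 10*√10)²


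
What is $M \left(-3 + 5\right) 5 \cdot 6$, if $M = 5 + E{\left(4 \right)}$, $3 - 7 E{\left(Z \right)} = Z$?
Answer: $\frac{2040}{7} \approx 291.43$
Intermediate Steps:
$E{\left(Z \right)} = \frac{3}{7} - \frac{Z}{7}$
$M = \frac{34}{7}$ ($M = 5 + \left(\frac{3}{7} - \frac{4}{7}\right) = 5 - \frac{1}{7} = \frac{34}{7} \approx 4.8571$)
$M \left(-3 + 5\right) 5 \cdot 6 = \frac{34 \left(-3 + 5\right)}{7} \cdot 5 \cdot 6 = \frac{34}{7} \cdot 2 \cdot 30 = \frac{68}{7} \cdot 30 = \frac{2040}{7}$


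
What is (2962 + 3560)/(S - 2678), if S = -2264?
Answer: -3261/2471 ≈ -1.3197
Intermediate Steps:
(2962 + 3560)/(S - 2678) = (2962 + 3560)/(-2264 - 2678) = 6522/(-4942) = 6522*(-1/4942) = -3261/2471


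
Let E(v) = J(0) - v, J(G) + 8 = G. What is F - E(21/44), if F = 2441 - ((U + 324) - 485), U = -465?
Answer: 135321/44 ≈ 3075.5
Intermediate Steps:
J(G) = -8 + G
F = 3067 (F = 2441 - ((-465 + 324) - 485) = 2441 - (-141 - 485) = 2441 - 1*(-626) = 2441 + 626 = 3067)
E(v) = -8 - v (E(v) = (-8 + 0) - v = -8 - v)
F - E(21/44) = 3067 - (-8 - 21/44) = 3067 - 1*(-373/44) = 3067 + 373/44 = 135321/44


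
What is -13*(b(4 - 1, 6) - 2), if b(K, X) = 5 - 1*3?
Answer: 0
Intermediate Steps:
b(K, X) = 2 (b(K, X) = 5 - 3 = 2)
-13*(b(4 - 1, 6) - 2) = -13*(2 - 2) = -13*0 = 0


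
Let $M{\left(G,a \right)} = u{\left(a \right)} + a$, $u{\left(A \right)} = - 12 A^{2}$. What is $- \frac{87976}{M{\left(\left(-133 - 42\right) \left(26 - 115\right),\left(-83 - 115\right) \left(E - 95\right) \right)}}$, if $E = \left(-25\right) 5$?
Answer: $\frac{10997}{2846204955} \approx 3.8637 \cdot 10^{-6}$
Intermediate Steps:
$E = -125$
$M{\left(G,a \right)} = a - 12 a^{2}$ ($M{\left(G,a \right)} = - 12 a^{2} + a = a - 12 a^{2}$)
$- \frac{87976}{M{\left(\left(-133 - 42\right) \left(26 - 115\right),\left(-83 - 115\right) \left(E - 95\right) \right)}} = - \frac{87976}{\left(-83 - 115\right) \left(-125 - 95\right) \left(1 - 12 \left(-83 - 115\right) \left(-125 - 95\right)\right)} = - \frac{87976}{\left(-198\right) \left(-220\right) \left(1 - 12 \left(\left(-198\right) \left(-220\right)\right)\right)} = - \frac{87976}{43560 \left(1 - 522720\right)} = - \frac{87976}{43560 \left(-522719\right)} = - \frac{87976}{-22769639640} = \left(-87976\right) \left(- \frac{1}{22769639640}\right) = \frac{10997}{2846204955}$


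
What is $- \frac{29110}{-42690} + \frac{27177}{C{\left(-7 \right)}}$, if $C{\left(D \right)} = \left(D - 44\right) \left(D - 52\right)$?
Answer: $\frac{41592604}{4281807} \approx 9.7138$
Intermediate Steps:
$C{\left(D \right)} = \left(-52 + D\right) \left(-44 + D\right)$ ($C{\left(D \right)} = \left(-44 + D\right) \left(-52 + D\right) = \left(-52 + D\right) \left(-44 + D\right)$)
$- \frac{29110}{-42690} + \frac{27177}{C{\left(-7 \right)}} = - \frac{29110}{-42690} + \frac{27177}{2288 + \left(-7\right)^{2} - -672} = \left(-29110\right) \left(- \frac{1}{42690}\right) + \frac{27177}{2288 + 49 + 672} = \frac{2911}{4269} + \frac{27177}{3009} = \frac{2911}{4269} + 27177 \cdot \frac{1}{3009} = \frac{2911}{4269} + \frac{9059}{1003} = \frac{41592604}{4281807}$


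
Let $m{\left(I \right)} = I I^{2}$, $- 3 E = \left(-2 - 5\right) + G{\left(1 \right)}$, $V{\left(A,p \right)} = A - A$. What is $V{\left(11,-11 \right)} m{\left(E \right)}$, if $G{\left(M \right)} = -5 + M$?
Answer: $0$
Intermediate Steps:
$V{\left(A,p \right)} = 0$
$E = \frac{11}{3}$ ($E = - \frac{\left(-2 - 5\right) + \left(-5 + 1\right)}{3} = - \frac{-7 - 4}{3} = \left(- \frac{1}{3}\right) \left(-11\right) = \frac{11}{3} \approx 3.6667$)
$m{\left(I \right)} = I^{3}$
$V{\left(11,-11 \right)} m{\left(E \right)} = 0 \left(\frac{11}{3}\right)^{3} = 0 \cdot \frac{1331}{27} = 0$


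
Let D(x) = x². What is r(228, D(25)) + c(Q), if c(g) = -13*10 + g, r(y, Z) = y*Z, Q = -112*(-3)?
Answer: 142706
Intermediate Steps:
Q = 336
r(y, Z) = Z*y
c(g) = -130 + g
r(228, D(25)) + c(Q) = 25²*228 + (-130 + 336) = 625*228 + 206 = 142500 + 206 = 142706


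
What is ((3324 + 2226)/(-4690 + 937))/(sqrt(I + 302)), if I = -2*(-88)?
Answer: -925*sqrt(478)/298989 ≈ -0.067639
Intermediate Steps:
I = 176
((3324 + 2226)/(-4690 + 937))/(sqrt(I + 302)) = ((3324 + 2226)/(-4690 + 937))/(sqrt(176 + 302)) = (5550/(-3753))/(sqrt(478)) = (5550*(-1/3753))*(sqrt(478)/478) = -925*sqrt(478)/298989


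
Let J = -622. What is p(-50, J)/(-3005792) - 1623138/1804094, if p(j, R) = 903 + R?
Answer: -2439661082855/2711365656224 ≈ -0.89979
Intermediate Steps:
p(-50, J)/(-3005792) - 1623138/1804094 = (903 - 622)/(-3005792) - 1623138/1804094 = 281*(-1/3005792) - 1623138*1/1804094 = -281/3005792 - 811569/902047 = -2439661082855/2711365656224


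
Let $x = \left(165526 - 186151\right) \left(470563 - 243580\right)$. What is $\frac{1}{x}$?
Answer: $- \frac{1}{4681524375} \approx -2.1361 \cdot 10^{-10}$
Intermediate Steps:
$x = -4681524375$ ($x = \left(-20625\right) 226983 = -4681524375$)
$\frac{1}{x} = \frac{1}{-4681524375} = - \frac{1}{4681524375}$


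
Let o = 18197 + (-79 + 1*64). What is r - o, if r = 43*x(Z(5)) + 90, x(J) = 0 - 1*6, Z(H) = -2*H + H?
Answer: -18350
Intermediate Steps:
Z(H) = -H
x(J) = -6 (x(J) = 0 - 6 = -6)
r = -168 (r = 43*(-6) + 90 = -258 + 90 = -168)
o = 18182 (o = 18197 + (-79 + 64) = 18197 - 15 = 18182)
r - o = -168 - 1*18182 = -168 - 18182 = -18350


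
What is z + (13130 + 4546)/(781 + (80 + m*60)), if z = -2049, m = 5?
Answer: -262357/129 ≈ -2033.8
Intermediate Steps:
z + (13130 + 4546)/(781 + (80 + m*60)) = -2049 + (13130 + 4546)/(781 + (80 + 5*60)) = -2049 + 17676/(781 + (80 + 300)) = -2049 + 17676/(781 + 380) = -2049 + 17676/1161 = -2049 + 17676*(1/1161) = -2049 + 1964/129 = -262357/129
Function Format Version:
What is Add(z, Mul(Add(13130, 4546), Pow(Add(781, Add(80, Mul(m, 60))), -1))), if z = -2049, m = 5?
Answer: Rational(-262357, 129) ≈ -2033.8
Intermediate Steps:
Add(z, Mul(Add(13130, 4546), Pow(Add(781, Add(80, Mul(m, 60))), -1))) = Add(-2049, Mul(Add(13130, 4546), Pow(Add(781, Add(80, Mul(5, 60))), -1))) = Add(-2049, Mul(17676, Pow(Add(781, Add(80, 300)), -1))) = Add(-2049, Mul(17676, Pow(Add(781, 380), -1))) = Add(-2049, Mul(17676, Pow(1161, -1))) = Add(-2049, Mul(17676, Rational(1, 1161))) = Add(-2049, Rational(1964, 129)) = Rational(-262357, 129)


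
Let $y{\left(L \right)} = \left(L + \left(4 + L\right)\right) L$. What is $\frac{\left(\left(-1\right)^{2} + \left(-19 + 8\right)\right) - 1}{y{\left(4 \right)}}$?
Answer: $- \frac{11}{48} \approx -0.22917$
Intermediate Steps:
$y{\left(L \right)} = L \left(4 + 2 L\right)$ ($y{\left(L \right)} = \left(4 + 2 L\right) L = L \left(4 + 2 L\right)$)
$\frac{\left(\left(-1\right)^{2} + \left(-19 + 8\right)\right) - 1}{y{\left(4 \right)}} = \frac{\left(\left(-1\right)^{2} + \left(-19 + 8\right)\right) - 1}{2 \cdot 4 \left(2 + 4\right)} = \frac{\left(1 - 11\right) - 1}{2 \cdot 4 \cdot 6} = \frac{-10 - 1}{48} = \frac{1}{48} \left(-11\right) = - \frac{11}{48}$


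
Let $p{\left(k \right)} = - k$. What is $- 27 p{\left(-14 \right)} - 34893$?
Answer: $-35271$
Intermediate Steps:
$- 27 p{\left(-14 \right)} - 34893 = - 27 \left(\left(-1\right) \left(-14\right)\right) - 34893 = \left(-27\right) 14 - 34893 = -378 - 34893 = -35271$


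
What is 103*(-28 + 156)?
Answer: 13184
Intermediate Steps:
103*(-28 + 156) = 103*128 = 13184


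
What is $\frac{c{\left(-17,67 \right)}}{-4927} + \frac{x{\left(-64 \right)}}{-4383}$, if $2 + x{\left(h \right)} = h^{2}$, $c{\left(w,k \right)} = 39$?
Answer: $- \frac{1564775}{1661157} \approx -0.94198$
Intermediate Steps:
$x{\left(h \right)} = -2 + h^{2}$
$\frac{c{\left(-17,67 \right)}}{-4927} + \frac{x{\left(-64 \right)}}{-4383} = \frac{39}{-4927} + \frac{-2 + \left(-64\right)^{2}}{-4383} = 39 \left(- \frac{1}{4927}\right) + \left(-2 + 4096\right) \left(- \frac{1}{4383}\right) = - \frac{3}{379} + 4094 \left(- \frac{1}{4383}\right) = - \frac{3}{379} - \frac{4094}{4383} = - \frac{1564775}{1661157}$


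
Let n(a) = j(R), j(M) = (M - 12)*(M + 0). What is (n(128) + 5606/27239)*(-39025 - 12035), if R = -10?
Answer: -306267377160/27239 ≈ -1.1244e+7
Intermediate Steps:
j(M) = M*(-12 + M) (j(M) = (-12 + M)*M = M*(-12 + M))
n(a) = 220 (n(a) = -10*(-12 - 10) = -10*(-22) = 220)
(n(128) + 5606/27239)*(-39025 - 12035) = (220 + 5606/27239)*(-39025 - 12035) = (220 + 5606*(1/27239))*(-51060) = (220 + 5606/27239)*(-51060) = (5998186/27239)*(-51060) = -306267377160/27239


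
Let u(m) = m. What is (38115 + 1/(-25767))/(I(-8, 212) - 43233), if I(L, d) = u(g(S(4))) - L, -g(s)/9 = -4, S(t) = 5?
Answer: -982109204/1112850963 ≈ -0.88252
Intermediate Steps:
g(s) = 36 (g(s) = -9*(-4) = 36)
I(L, d) = 36 - L
(38115 + 1/(-25767))/(I(-8, 212) - 43233) = (38115 + 1/(-25767))/((36 - 1*(-8)) - 43233) = (38115 - 1/25767)/((36 + 8) - 43233) = 982109204/(25767*(44 - 43233)) = (982109204/25767)/(-43189) = (982109204/25767)*(-1/43189) = -982109204/1112850963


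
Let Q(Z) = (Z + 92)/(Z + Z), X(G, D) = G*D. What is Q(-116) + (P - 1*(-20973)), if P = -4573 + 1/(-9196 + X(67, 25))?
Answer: 3577010134/218109 ≈ 16400.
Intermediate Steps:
X(G, D) = D*G
Q(Z) = (92 + Z)/(2*Z) (Q(Z) = (92 + Z)/((2*Z)) = (92 + Z)*(1/(2*Z)) = (92 + Z)/(2*Z))
P = -34393534/7521 (P = -4573 + 1/(-9196 + 25*67) = -4573 + 1/(-9196 + 1675) = -4573 + 1/(-7521) = -4573 - 1/7521 = -34393534/7521 ≈ -4573.0)
Q(-116) + (P - 1*(-20973)) = (½)*(92 - 116)/(-116) + (-34393534/7521 - 1*(-20973)) = (½)*(-1/116)*(-24) + (-34393534/7521 + 20973) = 3/29 + 123344399/7521 = 3577010134/218109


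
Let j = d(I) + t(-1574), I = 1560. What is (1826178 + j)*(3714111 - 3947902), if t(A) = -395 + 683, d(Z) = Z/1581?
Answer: -225035083314682/527 ≈ -4.2701e+11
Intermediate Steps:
d(Z) = Z/1581 (d(Z) = Z*(1/1581) = Z/1581)
t(A) = 288
j = 152296/527 (j = (1/1581)*1560 + 288 = 520/527 + 288 = 152296/527 ≈ 288.99)
(1826178 + j)*(3714111 - 3947902) = (1826178 + 152296/527)*(3714111 - 3947902) = (962548102/527)*(-233791) = -225035083314682/527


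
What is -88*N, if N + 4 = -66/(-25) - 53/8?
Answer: 17567/25 ≈ 702.68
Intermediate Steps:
N = -1597/200 (N = -4 + (-66/(-25) - 53/8) = -4 + (-66*(-1/25) - 53*⅛) = -4 + (66/25 - 53/8) = -4 - 797/200 = -1597/200 ≈ -7.9850)
-88*N = -88*(-1597/200) = 17567/25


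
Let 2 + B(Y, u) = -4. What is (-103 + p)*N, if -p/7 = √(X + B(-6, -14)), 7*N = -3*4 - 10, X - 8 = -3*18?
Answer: 2266/7 + 44*I*√13 ≈ 323.71 + 158.64*I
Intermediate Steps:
B(Y, u) = -6 (B(Y, u) = -2 - 4 = -6)
X = -46 (X = 8 - 3*18 = 8 - 54 = -46)
N = -22/7 (N = (-3*4 - 10)/7 = (-12 - 10)/7 = (⅐)*(-22) = -22/7 ≈ -3.1429)
p = -14*I*√13 (p = -7*√(-46 - 6) = -14*I*√13 ≈ -50.478*I)
(-103 + p)*N = (-103 - 14*I*√13)*(-22/7) = 2266/7 + 44*I*√13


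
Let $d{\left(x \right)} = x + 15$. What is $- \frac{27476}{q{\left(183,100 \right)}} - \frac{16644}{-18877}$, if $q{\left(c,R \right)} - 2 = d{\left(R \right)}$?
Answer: $- \frac{516717104}{2208609} \approx -233.96$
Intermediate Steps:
$d{\left(x \right)} = 15 + x$
$q{\left(c,R \right)} = 17 + R$ ($q{\left(c,R \right)} = 2 + \left(15 + R\right) = 17 + R$)
$- \frac{27476}{q{\left(183,100 \right)}} - \frac{16644}{-18877} = - \frac{27476}{17 + 100} - \frac{16644}{-18877} = - \frac{27476}{117} - - \frac{16644}{18877} = \left(-27476\right) \frac{1}{117} + \frac{16644}{18877} = - \frac{27476}{117} + \frac{16644}{18877} = - \frac{516717104}{2208609}$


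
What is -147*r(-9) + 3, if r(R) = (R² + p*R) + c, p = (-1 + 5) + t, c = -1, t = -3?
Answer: -10434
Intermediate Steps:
p = 1 (p = (-1 + 5) - 3 = 4 - 3 = 1)
r(R) = -1 + R + R² (r(R) = (R² + 1*R) - 1 = (R² + R) - 1 = (R + R²) - 1 = -1 + R + R²)
-147*r(-9) + 3 = -147*(-1 - 9 + (-9)²) + 3 = -147*(-1 - 9 + 81) + 3 = -147*71 + 3 = -10437 + 3 = -10434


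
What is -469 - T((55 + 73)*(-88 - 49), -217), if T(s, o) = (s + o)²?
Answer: -315169478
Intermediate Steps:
T(s, o) = (o + s)²
-469 - T((55 + 73)*(-88 - 49), -217) = -469 - (-217 + (55 + 73)*(-88 - 49))² = -469 - (-217 + 128*(-137))² = -469 - (-217 - 17536)² = -469 - 1*(-17753)² = -469 - 1*315169009 = -469 - 315169009 = -315169478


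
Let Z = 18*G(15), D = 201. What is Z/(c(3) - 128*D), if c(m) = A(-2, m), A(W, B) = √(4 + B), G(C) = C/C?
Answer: -463104/661929977 - 18*√7/661929977 ≈ -0.00069970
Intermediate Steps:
G(C) = 1
c(m) = √(4 + m)
Z = 18 (Z = 18*1 = 18)
Z/(c(3) - 128*D) = 18/(√(4 + 3) - 128*201) = 18/(√7 - 25728) = 18/(-25728 + √7)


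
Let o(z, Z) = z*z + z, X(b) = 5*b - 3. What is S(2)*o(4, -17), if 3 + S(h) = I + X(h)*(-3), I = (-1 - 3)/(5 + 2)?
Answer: -3440/7 ≈ -491.43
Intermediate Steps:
X(b) = -3 + 5*b
o(z, Z) = z + z² (o(z, Z) = z² + z = z + z²)
I = -4/7 ≈ -0.57143
S(h) = 38/7 - 15*h (S(h) = -3 + (-4/7 + (-3 + 5*h)*(-3)) = -3 + (-4/7 + (9 - 15*h)) = -3 + (59/7 - 15*h) = 38/7 - 15*h)
S(2)*o(4, -17) = (38/7 - 15*2)*(4*(1 + 4)) = (38/7 - 30)*(4*5) = -172/7*20 = -3440/7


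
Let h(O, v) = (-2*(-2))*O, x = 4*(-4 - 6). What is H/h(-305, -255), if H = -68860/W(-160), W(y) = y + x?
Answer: -3443/12200 ≈ -0.28221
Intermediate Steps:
x = -40 (x = 4*(-10) = -40)
h(O, v) = 4*O
W(y) = -40 + y (W(y) = y - 40 = -40 + y)
H = 3443/10 (H = -68860/(-40 - 160) = -68860/(-200) = -68860*(-1/200) = 3443/10 ≈ 344.30)
H/h(-305, -255) = 3443/(10*((4*(-305)))) = (3443/10)/(-1220) = (3443/10)*(-1/1220) = -3443/12200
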